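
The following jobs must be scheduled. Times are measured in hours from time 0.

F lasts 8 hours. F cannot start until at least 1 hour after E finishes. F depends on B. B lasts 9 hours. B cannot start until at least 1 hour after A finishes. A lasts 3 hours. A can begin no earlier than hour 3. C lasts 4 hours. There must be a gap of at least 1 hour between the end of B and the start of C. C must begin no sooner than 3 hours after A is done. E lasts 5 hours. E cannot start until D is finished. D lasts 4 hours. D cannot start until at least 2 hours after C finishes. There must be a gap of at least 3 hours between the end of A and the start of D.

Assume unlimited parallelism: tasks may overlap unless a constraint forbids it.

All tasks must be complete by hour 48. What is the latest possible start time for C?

Nothing follows F; the deadline of hour 48 is its only limit. It must start by 48 − 8 = hour 40.
Since F (must start by hour 40, minus 1-hour gap → hour 39) depends on it, E must finish by hour 39. Backing off its 5-hour duration gives a latest start of hour 34.
D must finish before E (must start by hour 34). With a 4-hour duration, D must start by 34 − 4 = hour 30.
C feeds into D (must start by hour 30, minus 2-hour gap → hour 28); so C must finish by hour 28 and therefore start by hour 24.

24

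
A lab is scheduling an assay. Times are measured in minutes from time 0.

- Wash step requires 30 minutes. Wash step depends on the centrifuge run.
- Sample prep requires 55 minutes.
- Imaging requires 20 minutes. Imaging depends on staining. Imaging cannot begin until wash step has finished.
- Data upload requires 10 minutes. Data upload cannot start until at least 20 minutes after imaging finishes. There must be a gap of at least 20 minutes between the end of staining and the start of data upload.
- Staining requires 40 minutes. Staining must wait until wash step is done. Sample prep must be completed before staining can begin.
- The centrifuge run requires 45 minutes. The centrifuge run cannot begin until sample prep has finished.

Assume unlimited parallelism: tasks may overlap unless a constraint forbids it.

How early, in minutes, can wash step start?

100

Sample prep can start immediately at minute 0; it finishes at minute 55.
The centrifuge run cannot begin until sample prep (finishes minute 55). It runs from minute 55 to 55 + 45 = minute 100.
Wash step waits on the centrifuge run (finishes minute 100), so the earliest it can start is minute 100.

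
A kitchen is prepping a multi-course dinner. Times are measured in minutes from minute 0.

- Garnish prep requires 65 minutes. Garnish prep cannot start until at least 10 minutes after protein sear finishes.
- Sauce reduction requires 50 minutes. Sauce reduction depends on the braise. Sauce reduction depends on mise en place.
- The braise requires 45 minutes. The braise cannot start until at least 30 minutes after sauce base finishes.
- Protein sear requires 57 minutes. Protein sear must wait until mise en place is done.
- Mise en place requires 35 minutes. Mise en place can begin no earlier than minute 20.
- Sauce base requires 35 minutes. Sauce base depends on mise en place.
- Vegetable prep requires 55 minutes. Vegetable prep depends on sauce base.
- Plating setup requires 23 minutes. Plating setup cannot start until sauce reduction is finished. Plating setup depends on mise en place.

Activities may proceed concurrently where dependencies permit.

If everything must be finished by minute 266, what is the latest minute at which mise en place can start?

48

Plating setup has no dependents, so it just needs to finish by minute 266. Starting by 266 − 23 = minute 243 achieves that.
Sauce reduction feeds into plating setup (must start by minute 243); so sauce reduction must finish by minute 243 and therefore start by minute 193.
The braise feeds into sauce reduction (must start by minute 193); so the braise must finish by minute 193 and therefore start by minute 148.
Vegetable prep has no dependents, so it just needs to finish by minute 266. Starting by 266 − 55 = minute 211 achieves that.
Sauce base has several dependents: the braise (must start by minute 148, minus 30-minute gap → minute 118); vegetable prep (must start by minute 211). The earliest of those limits is minute 118, so sauce base must start by 118 − 35 = minute 83.
Garnish prep must finish by minute 266; it takes 65 minutes, so it must start by 266 − 65 = minute 201.
Protein sear must finish before garnish prep (must start by minute 201, minus 10-minute gap → minute 191). With a 57-minute duration, protein sear must start by 191 − 57 = minute 134.
For mise en place: sauce base (must start by minute 83); protein sear (must start by minute 134); sauce reduction (must start by minute 193); plating setup (must start by minute 243). The most restrictive is minute 83; with a 35-minute duration, mise en place must start by minute 48.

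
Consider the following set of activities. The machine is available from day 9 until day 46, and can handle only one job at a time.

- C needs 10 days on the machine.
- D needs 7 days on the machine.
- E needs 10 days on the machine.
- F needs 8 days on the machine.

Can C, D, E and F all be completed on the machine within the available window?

Yes

The machine window is 46 − 9 = 37 days.
Running back to back, the jobs need 10 + 7 + 10 + 8 = 35 days on the machine.
Since 35 ≤ 37, they fit within the window.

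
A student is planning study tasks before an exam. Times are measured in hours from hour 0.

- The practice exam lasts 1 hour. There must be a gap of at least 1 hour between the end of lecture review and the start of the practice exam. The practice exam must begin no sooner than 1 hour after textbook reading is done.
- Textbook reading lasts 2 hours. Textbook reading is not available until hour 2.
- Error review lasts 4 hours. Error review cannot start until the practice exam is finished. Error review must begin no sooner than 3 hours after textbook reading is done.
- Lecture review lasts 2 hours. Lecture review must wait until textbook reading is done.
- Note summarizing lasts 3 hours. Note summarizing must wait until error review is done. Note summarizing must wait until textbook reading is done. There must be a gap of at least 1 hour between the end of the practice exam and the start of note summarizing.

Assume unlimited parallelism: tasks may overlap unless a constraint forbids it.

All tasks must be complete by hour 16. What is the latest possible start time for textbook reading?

3

To finish by hour 16, note summarizing (duration 3) must start no later than hour 13.
Error review has to be done before note summarizing (must start by hour 13). That means finishing by hour 13, i.e. starting by 13 − 4 = hour 9.
For the practice exam: error review (must start by hour 9); note summarizing (must start by hour 13, minus 1-hour gap → hour 12). The most restrictive is hour 9; with a 1-hour duration, the practice exam must start by hour 8.
Lecture review has to be done before the practice exam (must start by hour 8, minus 1-hour gap → hour 7). That means finishing by hour 7, i.e. starting by 7 − 2 = hour 5.
For textbook reading: lecture review (must start by hour 5); the practice exam (must start by hour 8, minus 1-hour gap → hour 7); error review (must start by hour 9, minus 3-hour gap → hour 6); note summarizing (must start by hour 13). The most restrictive is hour 5; with a 2-hour duration, textbook reading must start by hour 3.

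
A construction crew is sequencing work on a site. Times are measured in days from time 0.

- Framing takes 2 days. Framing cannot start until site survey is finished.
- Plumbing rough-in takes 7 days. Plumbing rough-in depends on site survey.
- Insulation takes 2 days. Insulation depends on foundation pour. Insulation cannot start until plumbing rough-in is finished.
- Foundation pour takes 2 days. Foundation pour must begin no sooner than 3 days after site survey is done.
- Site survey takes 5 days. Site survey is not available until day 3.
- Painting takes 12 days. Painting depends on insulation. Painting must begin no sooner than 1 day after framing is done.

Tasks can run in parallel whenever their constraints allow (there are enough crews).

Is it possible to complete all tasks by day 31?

Yes

After its own release at day 3, site survey can start at day 3 and finishes at day 8.
Plumbing rough-in cannot begin until site survey (finishes day 8). It runs from day 8 to 8 + 7 = day 15.
Framing cannot begin until site survey (finishes day 8). It runs from day 8 to 8 + 2 = day 10.
Foundation pour waits on site survey (finishes day 8, plus 3-day gap → day 11), so it starts at day 11 and finishes at 11 + 2 = day 13.
Insulation needs all of foundation pour (finishes day 13); plumbing rough-in (finishes day 15). That puts its earliest start at day 15; it finishes at 15 + 2 = day 17.
Painting has to wait for insulation (finishes day 17); framing (finishes day 10, plus 1-day gap → day 11). The latest of these is day 17, so painting runs day 17 to 17 + 12 = day 29.
Every task is finished by day 29, which is no later than the deadline of 31, so the schedule is feasible.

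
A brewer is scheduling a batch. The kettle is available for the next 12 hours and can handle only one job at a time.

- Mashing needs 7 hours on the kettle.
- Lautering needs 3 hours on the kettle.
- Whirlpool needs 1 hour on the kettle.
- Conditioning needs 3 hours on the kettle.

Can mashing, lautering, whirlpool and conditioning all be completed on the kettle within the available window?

No

Running back to back, the jobs need 7 + 3 + 1 + 3 = 14 hours on the kettle.
Since 14 > 12, they cannot all fit.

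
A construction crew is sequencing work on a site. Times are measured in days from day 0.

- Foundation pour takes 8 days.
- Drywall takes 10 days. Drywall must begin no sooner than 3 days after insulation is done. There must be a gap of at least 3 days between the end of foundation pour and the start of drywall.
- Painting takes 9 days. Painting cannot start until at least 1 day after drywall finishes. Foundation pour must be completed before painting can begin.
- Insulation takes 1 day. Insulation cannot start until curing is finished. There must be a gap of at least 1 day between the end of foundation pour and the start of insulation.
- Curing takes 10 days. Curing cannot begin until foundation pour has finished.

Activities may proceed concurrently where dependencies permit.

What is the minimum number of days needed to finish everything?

Nothing blocks foundation pour, so it runs from day 0 to day 8.
Curing cannot begin until foundation pour (finishes day 8). It runs from day 8 to 8 + 10 = day 18.
Insulation cannot start until curing (finishes day 18); foundation pour (finishes day 8, plus 1-day gap → day 9). The controlling bound is day 18, so insulation finishes at 18 + 1 = day 19.
Drywall needs all of insulation (finishes day 19, plus 3-day gap → day 22); foundation pour (finishes day 8, plus 3-day gap → day 11). That puts its earliest start at day 22; it finishes at 22 + 10 = day 32.
Painting cannot start until drywall (finishes day 32, plus 1-day gap → day 33); foundation pour (finishes day 8). The controlling bound is day 33, so painting finishes at 33 + 9 = day 42.
All tasks are finished once the last one completes. Finish times: Foundation pour at 8, Curing at 18, Insulation at 19, Drywall at 32, Painting at 42. The latest is day 42.

42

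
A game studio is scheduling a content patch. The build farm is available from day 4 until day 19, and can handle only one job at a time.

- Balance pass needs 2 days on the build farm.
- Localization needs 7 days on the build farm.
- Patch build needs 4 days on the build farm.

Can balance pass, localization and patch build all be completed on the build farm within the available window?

Yes

The build farm window is 19 − 4 = 15 days.
Running back to back, the jobs need 2 + 7 + 4 = 13 days on the build farm.
Since 13 ≤ 15, they fit within the window.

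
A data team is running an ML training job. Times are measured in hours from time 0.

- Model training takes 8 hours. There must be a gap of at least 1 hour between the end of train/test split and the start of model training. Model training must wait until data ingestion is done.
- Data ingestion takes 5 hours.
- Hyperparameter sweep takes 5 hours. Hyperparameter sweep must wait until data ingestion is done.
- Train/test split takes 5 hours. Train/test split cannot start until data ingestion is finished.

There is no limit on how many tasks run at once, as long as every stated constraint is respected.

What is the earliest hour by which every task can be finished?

19

Data ingestion can start immediately at hour 0; it finishes at hour 5.
Hyperparameter sweep cannot begin until data ingestion (finishes hour 5). It runs from hour 5 to 5 + 5 = hour 10.
Train/test split cannot begin until data ingestion (finishes hour 5). It runs from hour 5 to 5 + 5 = hour 10.
Model training needs all of train/test split (finishes hour 10, plus 1-hour gap → hour 11); data ingestion (finishes hour 5). That puts its earliest start at hour 11; it finishes at 11 + 8 = hour 19.
All tasks are finished once the last one completes. Finish times: Data ingestion at 5, Train/test split at 10, Hyperparameter sweep at 10, Model training at 19. The latest is hour 19.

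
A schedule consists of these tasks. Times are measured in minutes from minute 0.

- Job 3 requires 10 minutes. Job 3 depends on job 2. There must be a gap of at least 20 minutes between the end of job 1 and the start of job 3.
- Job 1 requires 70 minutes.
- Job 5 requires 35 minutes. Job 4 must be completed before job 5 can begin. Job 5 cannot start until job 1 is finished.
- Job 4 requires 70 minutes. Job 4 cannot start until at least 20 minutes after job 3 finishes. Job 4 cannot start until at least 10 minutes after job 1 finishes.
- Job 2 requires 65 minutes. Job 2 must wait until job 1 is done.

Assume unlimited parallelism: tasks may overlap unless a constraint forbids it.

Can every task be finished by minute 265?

Job 1 has no prerequisites, so it starts at minute 0 and finishes at minute 70.
Job 2 cannot begin until job 1 (finishes minute 70). It runs from minute 70 to 70 + 65 = minute 135.
For job 3: job 2 (finishes minute 135); job 1 (finishes minute 70, plus 20-minute gap → minute 90). Taking the maximum gives a start of minute 135, and it finishes at 135 + 10 = minute 145.
Job 4 has to wait for job 3 (finishes minute 145, plus 20-minute gap → minute 165); job 1 (finishes minute 70, plus 10-minute gap → minute 80). The latest of these is minute 165, so job 4 runs minute 165 to 165 + 70 = minute 235.
For job 5: job 4 (finishes minute 235); job 1 (finishes minute 70). Taking the maximum gives a start of minute 235, and it finishes at 235 + 35 = minute 270.
The earliest everything can be done is minute 270, which is after the deadline of 265, so it is not possible.

No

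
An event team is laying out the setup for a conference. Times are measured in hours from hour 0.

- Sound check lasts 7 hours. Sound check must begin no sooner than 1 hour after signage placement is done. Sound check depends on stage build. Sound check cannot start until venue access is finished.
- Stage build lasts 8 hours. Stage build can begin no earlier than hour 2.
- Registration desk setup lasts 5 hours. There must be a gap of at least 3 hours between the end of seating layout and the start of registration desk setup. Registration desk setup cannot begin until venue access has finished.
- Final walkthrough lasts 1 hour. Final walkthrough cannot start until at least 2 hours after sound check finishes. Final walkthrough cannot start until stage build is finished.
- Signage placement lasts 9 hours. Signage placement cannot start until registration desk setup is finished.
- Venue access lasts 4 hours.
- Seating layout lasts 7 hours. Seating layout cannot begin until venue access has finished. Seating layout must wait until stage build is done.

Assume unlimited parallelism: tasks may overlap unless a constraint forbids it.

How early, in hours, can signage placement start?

After its own release at hour 2, stage build can start at hour 2 and finishes at hour 10.
Venue access can start immediately at hour 0; it finishes at hour 4.
Seating layout has to wait for venue access (finishes hour 4); stage build (finishes hour 10). The latest of these is hour 10, so seating layout runs hour 10 to 10 + 7 = hour 17.
Registration desk setup has to wait for seating layout (finishes hour 17, plus 3-hour gap → hour 20); venue access (finishes hour 4). The latest of these is hour 20, so registration desk setup runs hour 20 to 20 + 5 = hour 25.
Signage placement waits on registration desk setup (finishes hour 25), so the earliest it can start is hour 25.

25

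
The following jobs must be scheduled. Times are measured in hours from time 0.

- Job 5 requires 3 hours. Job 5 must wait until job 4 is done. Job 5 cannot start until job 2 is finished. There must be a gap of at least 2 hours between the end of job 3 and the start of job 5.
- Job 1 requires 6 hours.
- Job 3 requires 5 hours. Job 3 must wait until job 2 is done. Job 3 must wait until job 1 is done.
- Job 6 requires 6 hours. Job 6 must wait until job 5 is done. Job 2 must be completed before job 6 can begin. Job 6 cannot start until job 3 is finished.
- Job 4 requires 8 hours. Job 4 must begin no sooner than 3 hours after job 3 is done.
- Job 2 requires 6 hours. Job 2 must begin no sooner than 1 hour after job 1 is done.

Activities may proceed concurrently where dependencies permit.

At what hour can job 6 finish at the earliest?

38

Job 1 has no prerequisites, so it starts at hour 0 and finishes at hour 6.
Job 2 cannot begin until job 1 (finishes hour 6, plus 1-hour gap → hour 7). It runs from hour 7 to 7 + 6 = hour 13.
Job 3 cannot start until job 2 (finishes hour 13); job 1 (finishes hour 6). The controlling bound is hour 13, so job 3 finishes at 13 + 5 = hour 18.
After job 3 (finishes hour 18, plus 3-hour gap → hour 21), job 4 can start at hour 21 and finishes at hour 29.
Job 5 has to wait for job 4 (finishes hour 29); job 2 (finishes hour 13); job 3 (finishes hour 18, plus 2-hour gap → hour 20). The latest of these is hour 29, so job 5 runs hour 29 to 29 + 3 = hour 32.
For job 6: job 5 (finishes hour 32); job 2 (finishes hour 13); job 3 (finishes hour 18). Taking the maximum gives a start of hour 32, and it finishes at 32 + 6 = hour 38.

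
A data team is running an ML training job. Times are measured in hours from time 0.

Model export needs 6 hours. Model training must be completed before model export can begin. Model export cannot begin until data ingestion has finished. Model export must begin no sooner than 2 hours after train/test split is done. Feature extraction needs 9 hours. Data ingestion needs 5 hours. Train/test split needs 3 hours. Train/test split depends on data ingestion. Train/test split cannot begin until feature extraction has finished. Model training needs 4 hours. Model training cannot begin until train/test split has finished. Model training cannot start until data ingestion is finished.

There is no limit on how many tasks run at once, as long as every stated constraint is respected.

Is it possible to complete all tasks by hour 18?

Feature extraction can start immediately at hour 0; it finishes at hour 9.
Nothing blocks data ingestion, so it runs from hour 0 to hour 5.
Train/test split cannot start until data ingestion (finishes hour 5); feature extraction (finishes hour 9). The controlling bound is hour 9, so train/test split finishes at 9 + 3 = hour 12.
Model training cannot start until train/test split (finishes hour 12); data ingestion (finishes hour 5). The controlling bound is hour 12, so model training finishes at 12 + 4 = hour 16.
Model export cannot start until model training (finishes hour 16); data ingestion (finishes hour 5); train/test split (finishes hour 12, plus 2-hour gap → hour 14). The controlling bound is hour 16, so model export finishes at 16 + 6 = hour 22.
The earliest everything can be done is hour 22, which is after the deadline of 18, so it is not possible.

No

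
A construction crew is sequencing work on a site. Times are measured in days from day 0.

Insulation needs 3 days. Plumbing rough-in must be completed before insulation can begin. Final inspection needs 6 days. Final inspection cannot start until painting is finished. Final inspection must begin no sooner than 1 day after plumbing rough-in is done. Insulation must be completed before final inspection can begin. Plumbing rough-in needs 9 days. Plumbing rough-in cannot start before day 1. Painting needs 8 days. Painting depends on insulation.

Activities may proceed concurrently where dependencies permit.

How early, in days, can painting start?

13

Plumbing rough-in waits on its own release at day 1, so it starts at day 1 and finishes at 1 + 9 = day 10.
Insulation waits on plumbing rough-in (finishes day 10), so it starts at day 10 and finishes at 10 + 3 = day 13.
Painting waits on insulation (finishes day 13), so the earliest it can start is day 13.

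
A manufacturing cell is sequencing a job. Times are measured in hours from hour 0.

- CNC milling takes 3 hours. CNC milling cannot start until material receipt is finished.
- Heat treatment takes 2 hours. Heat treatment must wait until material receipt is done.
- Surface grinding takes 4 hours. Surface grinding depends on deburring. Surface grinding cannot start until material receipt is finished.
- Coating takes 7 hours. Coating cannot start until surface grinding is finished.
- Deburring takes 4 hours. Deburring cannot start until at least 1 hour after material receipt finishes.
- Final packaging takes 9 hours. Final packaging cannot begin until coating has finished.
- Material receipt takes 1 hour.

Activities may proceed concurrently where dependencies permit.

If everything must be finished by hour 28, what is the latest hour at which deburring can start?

4

Nothing follows final packaging; the deadline of hour 28 is its only limit. It must start by 28 − 9 = hour 19.
Since final packaging (must start by hour 19) depends on it, coating must finish by hour 19. Backing off its 7-hour duration gives a latest start of hour 12.
Surface grinding feeds into coating (must start by hour 12); so surface grinding must finish by hour 12 and therefore start by hour 8.
Since surface grinding (must start by hour 8) depends on it, deburring must finish by hour 8. Backing off its 4-hour duration gives a latest start of hour 4.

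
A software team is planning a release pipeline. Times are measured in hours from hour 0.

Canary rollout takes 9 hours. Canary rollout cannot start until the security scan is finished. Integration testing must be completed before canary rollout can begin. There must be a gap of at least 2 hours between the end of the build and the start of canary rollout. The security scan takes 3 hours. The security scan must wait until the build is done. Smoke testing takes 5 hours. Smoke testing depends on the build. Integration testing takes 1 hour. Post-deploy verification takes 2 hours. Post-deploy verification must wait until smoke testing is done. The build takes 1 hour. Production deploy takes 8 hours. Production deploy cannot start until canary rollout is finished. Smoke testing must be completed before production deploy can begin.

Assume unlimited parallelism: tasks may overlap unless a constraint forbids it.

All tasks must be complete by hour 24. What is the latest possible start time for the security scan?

4

Production deploy has no dependents, so it just needs to finish by hour 24. Starting by 24 − 8 = hour 16 achieves that.
Canary rollout has to be done before production deploy (must start by hour 16). That means finishing by hour 16, i.e. starting by 16 − 9 = hour 7.
The security scan feeds into canary rollout (must start by hour 7); so the security scan must finish by hour 7 and therefore start by hour 4.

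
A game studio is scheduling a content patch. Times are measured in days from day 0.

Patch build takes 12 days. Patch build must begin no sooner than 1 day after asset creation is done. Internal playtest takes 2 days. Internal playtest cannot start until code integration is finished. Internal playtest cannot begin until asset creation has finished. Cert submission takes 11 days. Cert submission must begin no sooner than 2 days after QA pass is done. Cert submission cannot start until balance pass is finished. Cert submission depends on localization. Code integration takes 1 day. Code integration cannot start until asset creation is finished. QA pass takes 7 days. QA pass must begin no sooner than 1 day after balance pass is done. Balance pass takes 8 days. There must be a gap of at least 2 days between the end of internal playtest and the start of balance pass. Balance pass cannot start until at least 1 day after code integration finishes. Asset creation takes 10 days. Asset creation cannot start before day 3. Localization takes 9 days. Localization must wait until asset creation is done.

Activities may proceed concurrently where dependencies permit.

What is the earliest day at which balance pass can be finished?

26

Asset creation waits on its own release at day 3, so it starts at day 3 and finishes at 3 + 10 = day 13.
After asset creation (finishes day 13), code integration can start at day 13 and finishes at day 14.
Internal playtest cannot start until code integration (finishes day 14); asset creation (finishes day 13). The controlling bound is day 14, so internal playtest finishes at 14 + 2 = day 16.
Balance pass needs all of internal playtest (finishes day 16, plus 2-day gap → day 18); code integration (finishes day 14, plus 1-day gap → day 15). That puts its earliest start at day 18; it finishes at 18 + 8 = day 26.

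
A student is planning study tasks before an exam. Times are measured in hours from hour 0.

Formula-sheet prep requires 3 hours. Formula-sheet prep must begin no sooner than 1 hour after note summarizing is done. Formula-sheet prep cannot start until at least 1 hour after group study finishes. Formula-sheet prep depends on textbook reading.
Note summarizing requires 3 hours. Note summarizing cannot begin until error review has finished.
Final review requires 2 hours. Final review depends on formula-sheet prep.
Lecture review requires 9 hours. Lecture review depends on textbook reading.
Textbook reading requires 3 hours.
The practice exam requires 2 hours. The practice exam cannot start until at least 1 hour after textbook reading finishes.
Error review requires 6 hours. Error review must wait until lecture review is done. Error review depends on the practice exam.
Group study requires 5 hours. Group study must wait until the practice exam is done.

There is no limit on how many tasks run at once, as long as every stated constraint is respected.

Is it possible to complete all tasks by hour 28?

Textbook reading has no prerequisites, so it starts at hour 0 and finishes at hour 3.
The practice exam cannot begin until textbook reading (finishes hour 3, plus 1-hour gap → hour 4). It runs from hour 4 to 4 + 2 = hour 6.
After the practice exam (finishes hour 6), group study can start at hour 6 and finishes at hour 11.
After textbook reading (finishes hour 3), lecture review can start at hour 3 and finishes at hour 12.
Error review has to wait for lecture review (finishes hour 12); the practice exam (finishes hour 6). The latest of these is hour 12, so error review runs hour 12 to 12 + 6 = hour 18.
After error review (finishes hour 18), note summarizing can start at hour 18 and finishes at hour 21.
For formula-sheet prep: note summarizing (finishes hour 21, plus 1-hour gap → hour 22); group study (finishes hour 11, plus 1-hour gap → hour 12); textbook reading (finishes hour 3). Taking the maximum gives a start of hour 22, and it finishes at 22 + 3 = hour 25.
Final review waits on formula-sheet prep (finishes hour 25), so it starts at hour 25 and finishes at 25 + 2 = hour 27.
Every task is finished by hour 27, which is no later than the deadline of 28, so the schedule is feasible.

Yes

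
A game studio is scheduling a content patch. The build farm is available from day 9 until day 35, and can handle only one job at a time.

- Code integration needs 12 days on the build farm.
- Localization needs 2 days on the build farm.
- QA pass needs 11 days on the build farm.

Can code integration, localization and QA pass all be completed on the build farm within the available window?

The build farm window is 35 − 9 = 26 days.
Running back to back, the jobs need 12 + 2 + 11 = 25 days on the build farm.
Since 25 ≤ 26, they fit within the window.

Yes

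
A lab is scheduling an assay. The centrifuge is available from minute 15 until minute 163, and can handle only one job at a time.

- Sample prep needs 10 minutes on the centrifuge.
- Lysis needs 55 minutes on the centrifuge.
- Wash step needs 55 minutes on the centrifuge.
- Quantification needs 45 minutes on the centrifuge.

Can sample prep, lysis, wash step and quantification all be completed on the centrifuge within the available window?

The centrifuge window is 163 − 15 = 148 minutes.
Running back to back, the jobs need 10 + 55 + 55 + 45 = 165 minutes on the centrifuge.
Since 165 > 148, they cannot all fit.

No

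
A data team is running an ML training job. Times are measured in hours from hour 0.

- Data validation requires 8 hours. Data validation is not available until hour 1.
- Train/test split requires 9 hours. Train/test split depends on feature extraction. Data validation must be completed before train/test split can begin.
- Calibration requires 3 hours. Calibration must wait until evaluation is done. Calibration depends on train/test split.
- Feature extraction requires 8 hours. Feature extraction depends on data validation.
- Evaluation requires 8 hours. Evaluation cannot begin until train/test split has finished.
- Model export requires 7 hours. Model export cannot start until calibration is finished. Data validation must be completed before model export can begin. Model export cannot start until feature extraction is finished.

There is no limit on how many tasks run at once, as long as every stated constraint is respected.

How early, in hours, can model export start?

37

After its own release at hour 1, data validation can start at hour 1 and finishes at hour 9.
After data validation (finishes hour 9), feature extraction can start at hour 9 and finishes at hour 17.
Train/test split needs all of feature extraction (finishes hour 17); data validation (finishes hour 9). That puts its earliest start at hour 17; it finishes at 17 + 9 = hour 26.
Evaluation cannot begin until train/test split (finishes hour 26). It runs from hour 26 to 26 + 8 = hour 34.
Calibration needs all of evaluation (finishes hour 34); train/test split (finishes hour 26). That puts its earliest start at hour 34; it finishes at 34 + 3 = hour 37.
Model export waits on calibration (finishes hour 37); data validation (finishes hour 9); feature extraction (finishes hour 17). The latest of these is hour 37, which is the earliest model export can start.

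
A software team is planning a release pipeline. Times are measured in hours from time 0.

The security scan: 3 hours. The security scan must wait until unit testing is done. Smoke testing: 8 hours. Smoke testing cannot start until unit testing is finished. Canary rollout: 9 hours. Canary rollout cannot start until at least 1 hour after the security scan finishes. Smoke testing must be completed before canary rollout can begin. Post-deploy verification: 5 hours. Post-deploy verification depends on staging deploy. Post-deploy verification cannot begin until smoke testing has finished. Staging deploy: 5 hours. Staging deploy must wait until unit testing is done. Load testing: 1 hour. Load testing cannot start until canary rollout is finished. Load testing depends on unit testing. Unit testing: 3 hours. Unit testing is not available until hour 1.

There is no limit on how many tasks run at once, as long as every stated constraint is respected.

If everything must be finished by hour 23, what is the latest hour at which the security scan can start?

Load testing must finish by hour 23; it takes 1 hour, so it must start by 23 − 1 = hour 22.
Canary rollout feeds into load testing (must start by hour 22); so canary rollout must finish by hour 22 and therefore start by hour 13.
Since canary rollout (must start by hour 13, minus 1-hour gap → hour 12) depends on it, the security scan must finish by hour 12. Backing off its 3-hour duration gives a latest start of hour 9.

9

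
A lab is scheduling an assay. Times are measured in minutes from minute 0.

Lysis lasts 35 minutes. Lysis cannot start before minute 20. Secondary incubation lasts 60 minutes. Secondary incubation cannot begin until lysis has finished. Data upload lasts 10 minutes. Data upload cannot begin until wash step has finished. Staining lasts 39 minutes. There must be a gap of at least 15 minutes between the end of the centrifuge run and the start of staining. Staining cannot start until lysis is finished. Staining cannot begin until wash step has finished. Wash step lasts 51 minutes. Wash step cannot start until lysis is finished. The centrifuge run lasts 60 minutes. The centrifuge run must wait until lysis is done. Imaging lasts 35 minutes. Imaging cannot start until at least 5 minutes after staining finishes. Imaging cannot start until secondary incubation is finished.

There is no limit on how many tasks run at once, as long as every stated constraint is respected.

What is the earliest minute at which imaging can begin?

174

Lysis waits on its own release at minute 20, so it starts at minute 20 and finishes at 20 + 35 = minute 55.
Secondary incubation waits on lysis (finishes minute 55), so it starts at minute 55 and finishes at 55 + 60 = minute 115.
After lysis (finishes minute 55), wash step can start at minute 55 and finishes at minute 106.
The centrifuge run waits on lysis (finishes minute 55), so it starts at minute 55 and finishes at 55 + 60 = minute 115.
Staining cannot start until the centrifuge run (finishes minute 115, plus 15-minute gap → minute 130); lysis (finishes minute 55); wash step (finishes minute 106). The controlling bound is minute 130, so staining finishes at 130 + 39 = minute 169.
Imaging waits on staining (finishes minute 169, plus 5-minute gap → minute 174); secondary incubation (finishes minute 115). The latest of these is minute 174, which is the earliest imaging can start.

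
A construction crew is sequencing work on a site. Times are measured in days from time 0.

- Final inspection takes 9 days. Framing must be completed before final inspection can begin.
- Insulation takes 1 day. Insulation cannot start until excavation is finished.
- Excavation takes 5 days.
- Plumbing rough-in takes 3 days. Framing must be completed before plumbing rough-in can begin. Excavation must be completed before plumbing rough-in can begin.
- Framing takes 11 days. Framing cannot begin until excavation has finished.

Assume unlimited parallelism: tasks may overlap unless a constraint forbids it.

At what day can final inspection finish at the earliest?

25

Nothing blocks excavation, so it runs from day 0 to day 5.
Framing cannot begin until excavation (finishes day 5). It runs from day 5 to 5 + 11 = day 16.
Final inspection cannot begin until framing (finishes day 16). It runs from day 16 to 16 + 9 = day 25.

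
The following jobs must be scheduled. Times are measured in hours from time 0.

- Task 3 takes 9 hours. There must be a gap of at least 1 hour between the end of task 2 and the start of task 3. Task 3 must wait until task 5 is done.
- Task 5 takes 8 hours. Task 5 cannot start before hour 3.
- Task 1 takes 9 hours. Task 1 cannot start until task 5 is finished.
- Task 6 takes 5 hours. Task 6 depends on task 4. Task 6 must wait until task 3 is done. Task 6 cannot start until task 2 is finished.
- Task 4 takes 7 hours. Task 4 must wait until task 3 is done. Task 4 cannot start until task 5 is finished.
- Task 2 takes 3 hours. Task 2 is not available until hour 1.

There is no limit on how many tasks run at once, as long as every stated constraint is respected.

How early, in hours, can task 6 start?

27

Task 5 cannot begin until its own release at hour 3. It runs from hour 3 to 3 + 8 = hour 11.
After its own release at hour 1, task 2 can start at hour 1 and finishes at hour 4.
Task 3 has to wait for task 2 (finishes hour 4, plus 1-hour gap → hour 5); task 5 (finishes hour 11). The latest of these is hour 11, so task 3 runs hour 11 to 11 + 9 = hour 20.
Task 4 cannot start until task 3 (finishes hour 20); task 5 (finishes hour 11). The controlling bound is hour 20, so task 4 finishes at 20 + 7 = hour 27.
Task 6 waits on task 4 (finishes hour 27); task 3 (finishes hour 20); task 2 (finishes hour 4). The latest of these is hour 27, which is the earliest task 6 can start.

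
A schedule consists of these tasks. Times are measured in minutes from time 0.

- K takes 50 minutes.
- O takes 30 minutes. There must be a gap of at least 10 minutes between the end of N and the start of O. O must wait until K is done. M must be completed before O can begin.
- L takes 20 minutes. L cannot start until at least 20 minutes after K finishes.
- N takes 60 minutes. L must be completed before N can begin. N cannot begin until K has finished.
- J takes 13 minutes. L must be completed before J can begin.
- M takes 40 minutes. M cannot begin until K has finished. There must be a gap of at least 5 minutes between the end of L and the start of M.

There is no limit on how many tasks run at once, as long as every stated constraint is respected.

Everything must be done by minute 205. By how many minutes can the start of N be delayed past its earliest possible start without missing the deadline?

K has no prerequisites, so it starts at minute 0 and finishes at minute 50.
L cannot begin until K (finishes minute 50, plus 20-minute gap → minute 70). It runs from minute 70 to 70 + 20 = minute 90.
N needs all of L (finishes minute 90); K (finishes minute 50). That puts its earliest start at minute 90; it finishes at 90 + 60 = minute 150.

Working backward from the deadline:
O has no dependents, so it just needs to finish by minute 205. Starting by 205 − 30 = minute 175 achieves that.
N must finish before O (must start by minute 175, minus 10-minute gap → minute 165). With a 60-minute duration, N must start by 165 − 60 = minute 105.
So N can start as early as minute 90 and as late as minute 105, giving 105 − 90 = 15 minutes of slack.

15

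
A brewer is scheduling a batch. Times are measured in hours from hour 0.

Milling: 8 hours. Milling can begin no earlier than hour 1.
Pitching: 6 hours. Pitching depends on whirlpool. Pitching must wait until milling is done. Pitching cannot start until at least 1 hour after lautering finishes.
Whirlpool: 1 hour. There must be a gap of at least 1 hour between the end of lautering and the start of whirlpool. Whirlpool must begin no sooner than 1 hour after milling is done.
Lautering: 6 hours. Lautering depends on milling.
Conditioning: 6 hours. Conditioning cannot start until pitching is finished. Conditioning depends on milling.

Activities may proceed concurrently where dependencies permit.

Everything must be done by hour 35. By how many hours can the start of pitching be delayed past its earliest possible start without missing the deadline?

Milling cannot begin until its own release at hour 1. It runs from hour 1 to 1 + 8 = hour 9.
Lautering waits on milling (finishes hour 9), so it starts at hour 9 and finishes at 9 + 6 = hour 15.
Whirlpool needs all of lautering (finishes hour 15, plus 1-hour gap → hour 16); milling (finishes hour 9, plus 1-hour gap → hour 10). That puts its earliest start at hour 16; it finishes at 16 + 1 = hour 17.
Pitching needs all of whirlpool (finishes hour 17); milling (finishes hour 9); lautering (finishes hour 15, plus 1-hour gap → hour 16). That puts its earliest start at hour 17; it finishes at 17 + 6 = hour 23.

Working backward from the deadline:
Nothing follows conditioning; the deadline of hour 35 is its only limit. It must start by 35 − 6 = hour 29.
Since conditioning (must start by hour 29) depends on it, pitching must finish by hour 29. Backing off its 6-hour duration gives a latest start of hour 23.
So pitching can start as early as hour 17 and as late as hour 23, giving 23 − 17 = 6 hours of slack.

6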